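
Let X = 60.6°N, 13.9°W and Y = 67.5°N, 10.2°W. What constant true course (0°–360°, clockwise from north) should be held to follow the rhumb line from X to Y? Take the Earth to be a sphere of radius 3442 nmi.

13.1°

Δψ = ln[tan(π/4+φ₂/2)/tan(π/4+φ₁/2)] = +0.2768
Δλ = +0.0646 rad (taken the short way round)
course = atan2(Δλ, Δψ) = 13.13°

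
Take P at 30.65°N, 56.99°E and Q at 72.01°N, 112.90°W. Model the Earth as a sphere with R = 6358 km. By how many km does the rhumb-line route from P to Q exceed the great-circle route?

3018 km

Great circle: cos σ = sin φ₁ sin φ₂ + cos φ₁ cos φ₂ cos Δλ,  σ = 1.3456 rad → d_gc = 8555.37 km
Rhumb line: Δψ = +1.2808, q = Δφ/Δψ = 0.5636, d_rh = R√(Δφ²+q²Δλ²) = 11573.86 km
Excess = 11573.86 − 8555.37 = 3018.49 ≈ 3018 km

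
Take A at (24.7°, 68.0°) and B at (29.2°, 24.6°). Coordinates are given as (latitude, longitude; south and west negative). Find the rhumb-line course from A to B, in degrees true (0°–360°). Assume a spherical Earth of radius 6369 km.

276.6°

Meridional parts: M(φ₁)=+0.4451, M(φ₂)=+0.5332 → ΔM = +0.0881;  Δλ = -0.7575 rad
tan C = Δλ / ΔM = -8.5937 → C = 276.64°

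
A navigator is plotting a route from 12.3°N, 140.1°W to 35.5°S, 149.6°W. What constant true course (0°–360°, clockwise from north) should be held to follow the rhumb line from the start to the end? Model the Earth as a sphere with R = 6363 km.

Meridional parts: M(φ₁)=+0.2163, M(φ₂)=-0.6635 → ΔM = -0.8799;  Δλ = -0.1658 rad
tan C = Δλ / ΔM = +0.1884 → C = 190.67°

190.7°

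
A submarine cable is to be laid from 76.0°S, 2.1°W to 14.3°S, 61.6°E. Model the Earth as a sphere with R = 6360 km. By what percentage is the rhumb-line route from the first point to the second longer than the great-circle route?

Great circle: σ = 1.2201 rad → d_gc = Rσ = 7760.0 km
Rhumb: Δφ = +1.0769, Δλ = +1.1118, Δψ = +1.8451, q = Δφ/Δψ = 0.5836 → d_rh = R√(Δφ²+q²Δλ²) = 7996.1 km
Excess = (7996.1 − 7760.0) / 7760.0 = 236.1 / 7760.0 = 3.04% ≈ 3.0%

3.0%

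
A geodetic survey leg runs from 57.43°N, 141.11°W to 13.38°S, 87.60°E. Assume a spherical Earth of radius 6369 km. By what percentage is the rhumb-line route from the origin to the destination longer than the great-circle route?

7.1%

Great circle: σ = 2.1419 rad → d_gc = Rσ = 13642.1 km
Rhumb: Δφ = -1.2359, Δλ = -2.2914, Δψ = -1.4662, q = Δφ/Δψ = 0.8429 → d_rh = R√(Δφ²+q²Δλ²) = 14604.2 km
Excess = (14604.2 − 13642.1) / 13642.1 = 962.1 / 13642.1 = 7.052% ≈ 7.1%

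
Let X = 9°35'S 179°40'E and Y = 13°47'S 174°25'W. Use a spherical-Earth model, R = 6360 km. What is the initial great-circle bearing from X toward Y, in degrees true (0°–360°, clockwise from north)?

θ = atan2( sin Δλ·cos φ₂ ,  cos φ₁ sin φ₂ − sin φ₁ cos φ₂ cos Δλ )
  = atan2(+0.1001, -0.0741) = 126.51°

126.5°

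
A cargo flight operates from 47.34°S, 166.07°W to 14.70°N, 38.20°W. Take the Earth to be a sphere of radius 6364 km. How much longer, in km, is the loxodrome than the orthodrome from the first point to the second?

548 km

Great circle: cos σ = sin φ₁ sin φ₂ + cos φ₁ cos φ₂ cos Δλ,  σ = 2.2006 rad → d_gc = 14004.6 km
Rhumb line: Δψ = +1.1998, q = Δφ/Δψ = 0.9025, d_rh = R√(Δφ²+q²Δλ²) = 14552.9 km
Excess = 14552.9 − 14004.6 = 548.3 ≈ 548 km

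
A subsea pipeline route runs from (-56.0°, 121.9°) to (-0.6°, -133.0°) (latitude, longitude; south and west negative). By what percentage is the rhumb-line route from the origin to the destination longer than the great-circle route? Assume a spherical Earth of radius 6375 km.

5.0%

Great circle: σ = 1.7082 rad → d_gc = Rσ = 10889.8 km
Rhumb: Δφ = +0.9669, Δλ = +1.8343, Δψ = +1.1746, q = Δφ/Δψ = 0.8232 → d_rh = R√(Δφ²+q²Δλ²) = 11430.8 km
Excess = (11430.8 − 10889.8) / 10889.8 = 541.0 / 10889.8 = 4.97% ≈ 5.0%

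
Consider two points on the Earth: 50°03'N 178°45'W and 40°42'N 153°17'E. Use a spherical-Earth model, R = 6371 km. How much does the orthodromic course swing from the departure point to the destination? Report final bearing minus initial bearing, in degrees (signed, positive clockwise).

-20.2°

At departure: θ₁ = atan2(sin Δλ cos φ₂, cos φ₁ sin φ₂ − sin φ₁ cos φ₂ cos Δλ) = 255.10°
At arrival: θ₂ = atan2(sin Δλ cos φ₁, −cos φ₂ sin φ₁ + sin φ₂ cos φ₁ cos Δλ) = 234.93°
Δθ = θ₂ − θ₁ = -20.2°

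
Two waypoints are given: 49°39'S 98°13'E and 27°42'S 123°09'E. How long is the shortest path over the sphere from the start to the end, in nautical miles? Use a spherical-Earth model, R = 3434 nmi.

Haversine: a = sin²(Δφ/2)+cos φ₁ cos φ₂ sin²(Δλ/2) = 0.06296;  σ = 2·atan2(√a,√(1−a))
σ = 29.063° → d = Rσ = 3434·0.50725 = 1742 nmi

1742 nmi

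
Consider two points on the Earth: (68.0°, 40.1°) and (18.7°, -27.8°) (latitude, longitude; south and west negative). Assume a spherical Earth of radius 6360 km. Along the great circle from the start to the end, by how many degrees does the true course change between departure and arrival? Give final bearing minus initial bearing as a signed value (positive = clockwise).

-53.9°

At departure: θ₁ = atan2(sin Δλ cos φ₂, cos φ₁ sin φ₂ − sin φ₁ cos φ₂ cos Δλ) = 256.52°
At arrival: θ₂ = atan2(sin Δλ cos φ₁, −cos φ₂ sin φ₁ + sin φ₂ cos φ₁ cos Δλ) = 202.62°
Δθ = θ₂ − θ₁ = -53.9°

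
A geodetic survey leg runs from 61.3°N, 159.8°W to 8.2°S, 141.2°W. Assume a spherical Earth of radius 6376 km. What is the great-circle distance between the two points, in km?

Haversine: a = sin²(Δφ/2)+cos φ₁ cos φ₂ sin²(Δλ/2) = 0.33731;  σ = 2·atan2(√a,√(1−a))
σ = 71.011° → d = Rσ = 6376·1.23938 = 7902 km

7902 km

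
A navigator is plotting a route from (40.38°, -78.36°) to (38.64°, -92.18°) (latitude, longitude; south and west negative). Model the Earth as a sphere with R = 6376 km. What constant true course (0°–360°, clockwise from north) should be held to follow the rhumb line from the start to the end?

260.7°

Δψ = ln[tan(π/4+φ₂/2)/tan(π/4+φ₁/2)] = -0.0394
Δλ = -0.2412 rad (taken the short way round)
course = atan2(Δλ, Δψ) = 260.73°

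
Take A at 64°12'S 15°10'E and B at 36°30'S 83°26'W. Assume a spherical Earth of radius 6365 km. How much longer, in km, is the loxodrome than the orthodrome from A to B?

597 km

Great circle: cos σ = sin φ₁ sin φ₂ + cos φ₁ cos φ₂ cos Δλ,  σ = 1.0665 rad → d_gc = 6788.1 km
Rhumb line: Δψ = +0.7888, q = Δφ/Δψ = 0.6129, d_rh = R√(Δφ²+q²Δλ²) = 7385.0 km
Excess = 7385.0 − 6788.1 = 596.9 ≈ 597 km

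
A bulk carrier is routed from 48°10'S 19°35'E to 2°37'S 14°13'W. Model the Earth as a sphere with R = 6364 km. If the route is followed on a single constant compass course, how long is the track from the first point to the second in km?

6018 km

Rhumb course C = atan2(Δλ, Δψ) with Δψ = ln[tan(π/4+φ₂/2)/tan(π/4+φ₁/2)] = +0.9161, Δλ = -0.5899 → C = 327.22°
d = R·|Δφ| / |cos C| = 6364·0.79500 / 0.84077 = 6018 km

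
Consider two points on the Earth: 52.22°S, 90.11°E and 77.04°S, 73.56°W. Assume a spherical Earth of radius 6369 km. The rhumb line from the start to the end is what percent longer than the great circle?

Great circle: σ = 0.8784 rad → d_gc = Rσ = 5594.5 km
Rhumb: Δφ = -0.4332, Δλ = -2.8566, Δψ = -1.1028, q = Δφ/Δψ = 0.3928 → d_rh = R√(Δφ²+q²Δλ²) = 7660.6 km
Excess = (7660.6 − 5594.5) / 5594.5 = 2066.1 / 5594.5 = 36.93% ≈ 36.9%

36.9%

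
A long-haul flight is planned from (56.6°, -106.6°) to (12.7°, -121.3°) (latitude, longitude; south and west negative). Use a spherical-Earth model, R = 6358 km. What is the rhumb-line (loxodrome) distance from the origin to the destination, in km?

Rhumb course C = atan2(Δλ, Δψ) with Δψ = ln[tan(π/4+φ₂/2)/tan(π/4+φ₁/2)] = -0.9804, Δλ = -0.2566 → C = 194.66°
d = R·|Δφ| / |cos C| = 6358·0.76620 / 0.96742 = 5036 km

5036 km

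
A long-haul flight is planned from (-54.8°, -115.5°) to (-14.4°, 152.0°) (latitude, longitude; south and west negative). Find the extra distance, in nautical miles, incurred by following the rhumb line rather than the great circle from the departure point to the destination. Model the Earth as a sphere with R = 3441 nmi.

222 nmi

Great circle: cos σ = sin φ₁ sin φ₂ + cos φ₁ cos φ₂ cos Δλ,  σ = 1.3910 rad → d_gc = 4786.316 nmi
Rhumb line: Δψ = +0.8941, q = Δφ/Δψ = 0.7886, d_rh = R√(Δφ²+q²Δλ²) = 5007.822 nmi
Excess = 5007.822 − 4786.316 = 221.506 ≈ 222 nmi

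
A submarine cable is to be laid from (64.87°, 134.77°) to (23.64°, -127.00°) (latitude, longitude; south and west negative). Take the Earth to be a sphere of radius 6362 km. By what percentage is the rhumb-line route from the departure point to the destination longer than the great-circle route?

7.6%

Great circle: σ = 1.2584 rad → d_gc = Rσ = 8005.9 km
Rhumb: Δφ = -0.7196, Δλ = +1.7144, Δψ = -1.0763, q = Δφ/Δψ = 0.6686 → d_rh = R√(Δφ²+q²Δλ²) = 8610.5 km
Excess = (8610.5 − 8005.9) / 8005.9 = 604.6 / 8005.9 = 7.552% ≈ 7.6%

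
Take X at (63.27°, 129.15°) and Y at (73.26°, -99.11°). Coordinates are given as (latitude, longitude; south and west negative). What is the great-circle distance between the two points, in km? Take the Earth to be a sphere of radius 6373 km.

4419 km

cos σ = sin φ₁ sin φ₂ + cos φ₁ cos φ₂ cos Δλ
      = sin(63.27°)sin(73.26°) + cos(63.27°)cos(73.26°)cos(131.74°) = 0.7690
σ = 39.732° → d = Rσ = 6373·0.69346 = 4419 km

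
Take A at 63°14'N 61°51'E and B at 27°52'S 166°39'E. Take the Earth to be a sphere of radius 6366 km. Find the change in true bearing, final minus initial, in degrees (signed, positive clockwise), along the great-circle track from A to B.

At departure: θ₁ = atan2(sin Δλ cos φ₂, cos φ₁ sin φ₂ − sin φ₁ cos φ₂ cos Δλ) = 90.60°
At arrival: θ₂ = atan2(sin Δλ cos φ₁, −cos φ₂ sin φ₁ + sin φ₂ cos φ₁ cos Δλ) = 149.38°
Δθ = θ₂ − θ₁ = +58.8°

+58.8°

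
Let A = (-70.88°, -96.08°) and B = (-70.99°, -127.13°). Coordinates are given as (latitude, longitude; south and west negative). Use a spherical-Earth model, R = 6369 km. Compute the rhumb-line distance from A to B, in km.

1127 km

Δψ = ln[tan(π/4+φ₂/2)/tan(π/4+φ₁/2)] = -0.0059;  Δφ = -0.0019 rad,  Δλ = -0.5419 rad
q = Δφ/Δψ = 0.3266
d = R·√(Δφ² + q²Δλ²) = 6369·0.17702 = 1127 km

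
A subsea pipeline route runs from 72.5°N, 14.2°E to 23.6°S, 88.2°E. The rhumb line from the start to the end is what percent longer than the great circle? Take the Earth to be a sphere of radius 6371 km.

2.3%

Great circle: σ = 1.8816 rad → d_gc = Rσ = 11988.0 km
Rhumb: Δφ = -1.6773, Δλ = +1.2915, Δψ = -2.2954, q = Δφ/Δψ = 0.7307 → d_rh = R√(Δφ²+q²Δλ²) = 12261.2 km
Excess = (12261.2 − 11988.0) / 11988.0 = 273.2 / 11988.0 = 2.28% ≈ 2.3%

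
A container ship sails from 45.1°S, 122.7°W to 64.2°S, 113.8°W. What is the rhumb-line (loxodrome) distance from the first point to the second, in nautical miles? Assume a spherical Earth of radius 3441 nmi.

Δψ = ln[tan(π/4+φ₂/2)/tan(π/4+φ₁/2)] = -0.5901;  Δφ = -0.3334 rad,  Δλ = +0.1553 rad
q = Δφ/Δψ = 0.5650
d = R·√(Δφ² + q²Δλ²) = 3441·0.34472 = 1186 nmi

1186 nmi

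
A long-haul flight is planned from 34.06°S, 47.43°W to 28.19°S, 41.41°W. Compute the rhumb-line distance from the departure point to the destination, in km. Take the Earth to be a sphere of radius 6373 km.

869 km

Δψ = ln[tan(π/4+φ₂/2)/tan(π/4+φ₁/2)] = +0.1198;  Δφ = +0.1025 rad,  Δλ = +0.1051 rad
q = Δφ/Δψ = 0.8554
d = R·√(Δφ² + q²Δλ²) = 6373·0.13629 = 869 km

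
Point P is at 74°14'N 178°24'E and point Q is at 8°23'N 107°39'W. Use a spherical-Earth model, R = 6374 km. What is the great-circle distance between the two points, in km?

8633 km

Haversine: a = sin²(Δφ/2)+cos φ₁ cos φ₂ sin²(Δλ/2) = 0.39268;  σ = 2·atan2(√a,√(1−a))
σ = 77.606° → d = Rσ = 6374·1.35448 = 8633 km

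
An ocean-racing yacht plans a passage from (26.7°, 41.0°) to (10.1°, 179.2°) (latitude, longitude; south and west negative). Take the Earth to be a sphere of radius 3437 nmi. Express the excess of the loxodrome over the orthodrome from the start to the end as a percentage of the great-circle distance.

5.1%

Great circle: σ = 2.1857 rad → d_gc = Rσ = 7512.2 nmi
Rhumb: Δφ = -0.2897, Δλ = +2.4120, Δψ = -0.3066, q = Δφ/Δψ = 0.9448 → d_rh = R√(Δφ²+q²Δλ²) = 7895.7 nmi
Excess = (7895.7 − 7512.2) / 7512.2 = 383.5 / 7512.2 = 5.11% ≈ 5.1%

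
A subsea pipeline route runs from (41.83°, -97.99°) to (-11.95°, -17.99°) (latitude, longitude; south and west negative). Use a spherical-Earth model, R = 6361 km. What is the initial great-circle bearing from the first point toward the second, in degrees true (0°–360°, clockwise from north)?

N = sin Δλ·cos φ₂ = +0.9635;  D = cos φ₁ sin φ₂ − sin φ₁ cos φ₂ cos Δλ = -0.2676
initial course = atan2(N, D) = 105.52°

105.5°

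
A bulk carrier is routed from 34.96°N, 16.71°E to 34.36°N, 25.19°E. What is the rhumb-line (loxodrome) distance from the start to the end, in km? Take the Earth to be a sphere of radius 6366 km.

Rhumb course C = atan2(Δλ, Δψ) with Δψ = ln[tan(π/4+φ₂/2)/tan(π/4+φ₁/2)] = -0.0127, Δλ = +0.1480 → C = 94.92°
d = R·|Δφ| / |cos C| = 6366·0.01047 / 0.08570 = 778 km

778 km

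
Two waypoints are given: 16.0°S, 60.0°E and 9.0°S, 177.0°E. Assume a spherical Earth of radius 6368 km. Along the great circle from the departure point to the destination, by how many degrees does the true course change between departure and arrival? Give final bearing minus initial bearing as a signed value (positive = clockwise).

-39.0°

Initial bearing θ₁ = atan2(sin Δλ cos φ₂, cos φ₁ sin φ₂ − sin φ₁ cos φ₂ cos Δλ) = 107.29°
Final bearing θ₂ = (initial bearing from the destination back to the start) + 180° = 68.32°
Δθ = θ₂ − θ₁ = -39.0°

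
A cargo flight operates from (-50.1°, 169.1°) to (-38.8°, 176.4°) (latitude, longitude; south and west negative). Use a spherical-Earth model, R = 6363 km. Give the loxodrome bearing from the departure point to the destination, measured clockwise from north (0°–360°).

24.7°

Meridional parts: M(φ₁)=-1.0134, M(φ₂)=-0.7358 → ΔM = +0.2776;  Δλ = +0.1274 rad
tan C = Δλ / ΔM = +0.4590 → C = 24.65°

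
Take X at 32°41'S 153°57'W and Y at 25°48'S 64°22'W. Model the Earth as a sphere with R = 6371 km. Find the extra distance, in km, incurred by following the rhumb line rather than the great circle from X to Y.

Great circle: cos σ = sin φ₁ sin φ₂ + cos φ₁ cos φ₂ cos Δλ,  σ = 1.3279 rad → d_gc = 8459.9 km
Rhumb line: Δψ = +0.1378, q = Δφ/Δψ = 0.8717, d_rh = R√(Δφ²+q²Δλ²) = 8717.0 km
Excess = 8717.0 − 8459.9 = 257.1 ≈ 257 km

257 km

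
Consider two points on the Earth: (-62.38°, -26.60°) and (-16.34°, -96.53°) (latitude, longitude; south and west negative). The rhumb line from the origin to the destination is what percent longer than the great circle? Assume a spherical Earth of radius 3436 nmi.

3.0%

Great circle: σ = 1.1572 rad → d_gc = Rσ = 3976.0 nmi
Rhumb: Δφ = +0.8035, Δλ = -1.2205, Δψ = +1.1141, q = Δφ/Δψ = 0.7213 → d_rh = R√(Δφ²+q²Δλ²) = 4095.4 nmi
Excess = (4095.4 − 3976.0) / 3976.0 = 119.4 / 3976.0 = 3.00% ≈ 3.0%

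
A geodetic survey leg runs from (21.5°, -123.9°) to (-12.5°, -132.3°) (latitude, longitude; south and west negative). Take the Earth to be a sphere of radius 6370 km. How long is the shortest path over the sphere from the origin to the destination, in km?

Haversine: a = sin²(Δφ/2)+cos φ₁ cos φ₂ sin²(Δλ/2) = 0.09035;  σ = 2·atan2(√a,√(1−a))
σ = 34.986° → d = Rσ = 6370·0.61062 = 3890 km

3890 km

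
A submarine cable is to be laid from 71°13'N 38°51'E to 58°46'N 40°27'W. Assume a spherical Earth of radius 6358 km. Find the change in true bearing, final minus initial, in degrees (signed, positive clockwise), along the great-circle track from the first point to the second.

At departure: θ₁ = atan2(sin Δλ cos φ₂, cos φ₁ sin φ₂ − sin φ₁ cos φ₂ cos Δλ) = 289.87°
At arrival: θ₂ = atan2(sin Δλ cos φ₁, −cos φ₂ sin φ₁ + sin φ₂ cos φ₁ cos Δλ) = 215.73°
Δθ = θ₂ − θ₁ = -74.1°

-74.1°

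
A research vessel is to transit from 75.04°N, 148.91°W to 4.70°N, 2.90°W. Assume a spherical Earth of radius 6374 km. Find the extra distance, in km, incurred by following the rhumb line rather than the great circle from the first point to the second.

2014 km

Great circle: cos σ = sin φ₁ sin φ₂ + cos φ₁ cos φ₂ cos Δλ,  σ = 1.7054 rad → d_gc = 10870.0 km
Rhumb line: Δψ = -1.9482, q = Δφ/Δψ = 0.6302, d_rh = R√(Δφ²+q²Δλ²) = 12884.3 km
Excess = 12884.3 − 10870.0 = 2014.3 ≈ 2014 km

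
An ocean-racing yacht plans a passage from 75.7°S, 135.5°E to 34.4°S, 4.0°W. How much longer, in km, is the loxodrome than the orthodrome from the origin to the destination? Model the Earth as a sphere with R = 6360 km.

1600 km

Great circle: cos σ = sin φ₁ sin φ₂ + cos φ₁ cos φ₂ cos Δλ,  σ = 1.1675 rad → d_gc = 7425.0 km
Rhumb line: Δψ = +1.4358, q = Δφ/Δψ = 0.5020, d_rh = R√(Δφ²+q²Δλ²) = 9025.0 km
Excess = 9025.0 − 7425.0 = 1600.0 ≈ 1600 km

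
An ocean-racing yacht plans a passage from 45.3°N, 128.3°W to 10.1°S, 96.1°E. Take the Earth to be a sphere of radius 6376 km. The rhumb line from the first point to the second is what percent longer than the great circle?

Great circle: σ = 2.2388 rad → d_gc = Rσ = 14274.6 km
Rhumb: Δφ = -0.9669, Δλ = -2.3667, Δψ = -1.0660, q = Δφ/Δψ = 0.9071 → d_rh = R√(Δφ²+q²Δλ²) = 15011.6 km
Excess = (15011.6 − 14274.6) / 14274.6 = 737.0 / 14274.6 = 5.16% ≈ 5.2%

5.2%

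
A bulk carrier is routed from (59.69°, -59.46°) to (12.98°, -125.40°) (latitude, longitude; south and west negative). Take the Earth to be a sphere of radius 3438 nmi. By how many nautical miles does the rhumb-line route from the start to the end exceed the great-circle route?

94 nmi

Great circle: cos σ = sin φ₁ sin φ₂ + cos φ₁ cos φ₂ cos Δλ,  σ = 1.1654 rad → d_gc = 4006.6 nmi
Rhumb line: Δψ = -1.0777, q = Δφ/Δψ = 0.7565, d_rh = R√(Δφ²+q²Δλ²) = 4100.6 nmi
Excess = 4100.6 − 4006.6 = 94.0 ≈ 94 nmi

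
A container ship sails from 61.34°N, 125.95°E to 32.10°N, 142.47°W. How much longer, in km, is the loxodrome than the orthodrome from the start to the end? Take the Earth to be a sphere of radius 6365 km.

Great circle: cos σ = sin φ₁ sin φ₂ + cos φ₁ cos φ₂ cos Δλ,  σ = 1.0983 rad → d_gc = 6990.8 km
Rhumb line: Δψ = -0.7726, q = Δφ/Δψ = 0.6605, d_rh = R√(Δφ²+q²Δλ²) = 7463.8 km
Excess = 7463.8 − 6990.8 = 473.0 ≈ 473 km

473 km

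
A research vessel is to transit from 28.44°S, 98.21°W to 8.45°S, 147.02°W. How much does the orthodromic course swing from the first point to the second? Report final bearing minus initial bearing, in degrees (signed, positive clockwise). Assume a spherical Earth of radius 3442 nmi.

+16.6°

Initial bearing θ₁ = atan2(sin Δλ cos φ₂, cos φ₁ sin φ₂ − sin φ₁ cos φ₂ cos Δλ) = 283.67°
Final bearing θ₂ = (initial bearing from the destination back to the start) + 180° = 300.25°
Δθ = θ₂ − θ₁ = +16.6°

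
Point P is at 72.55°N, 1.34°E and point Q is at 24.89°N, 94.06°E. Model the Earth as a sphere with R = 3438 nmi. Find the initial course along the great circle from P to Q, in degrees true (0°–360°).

79.5°

N = sin Δλ·cos φ₂ = +0.9061;  D = cos φ₁ sin φ₂ − sin φ₁ cos φ₂ cos Δλ = +0.1673
initial course = atan2(N, D) = 79.54°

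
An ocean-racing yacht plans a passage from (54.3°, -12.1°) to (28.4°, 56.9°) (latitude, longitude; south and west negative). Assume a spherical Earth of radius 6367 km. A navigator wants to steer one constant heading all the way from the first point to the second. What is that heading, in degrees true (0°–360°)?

117.1°

Meridional parts: M(φ₁)=+1.1331, M(φ₂)=+0.5173 → ΔM = -0.6158;  Δλ = +1.2043 rad
tan C = Δλ / ΔM = -1.9556 → C = 117.08°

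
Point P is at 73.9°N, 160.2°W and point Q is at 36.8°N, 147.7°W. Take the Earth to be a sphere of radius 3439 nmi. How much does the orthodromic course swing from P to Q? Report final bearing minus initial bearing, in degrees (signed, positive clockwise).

At departure: θ₁ = atan2(sin Δλ cos φ₂, cos φ₁ sin φ₂ − sin φ₁ cos φ₂ cos Δλ) = 163.50°
At arrival: θ₂ = atan2(sin Δλ cos φ₁, −cos φ₂ sin φ₁ + sin φ₂ cos φ₁ cos Δλ) = 174.35°
Δθ = θ₂ − θ₁ = +10.9°

+10.9°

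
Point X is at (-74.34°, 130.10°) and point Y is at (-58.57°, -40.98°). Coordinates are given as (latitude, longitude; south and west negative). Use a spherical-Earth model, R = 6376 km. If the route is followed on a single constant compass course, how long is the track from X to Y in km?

7527 km

Rhumb course C = atan2(Δλ, Δψ) with Δψ = ln[tan(π/4+φ₂/2)/tan(π/4+φ₁/2)] = +0.7159, Δλ = -2.9859 → C = 283.48°
d = R·|Δφ| / |cos C| = 6376·0.27524 / 0.23316 = 7527 km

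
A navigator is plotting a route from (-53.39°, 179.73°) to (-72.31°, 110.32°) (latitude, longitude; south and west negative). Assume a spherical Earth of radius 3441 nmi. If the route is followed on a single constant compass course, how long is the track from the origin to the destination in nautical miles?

2150 nmi

Rhumb course C = atan2(Δλ, Δψ) with Δψ = ln[tan(π/4+φ₂/2)/tan(π/4+φ₁/2)] = -0.7542, Δλ = -1.2114 → C = 238.10°
d = R·|Δφ| / |cos C| = 3441·0.33022 / 0.52851 = 2150 nmi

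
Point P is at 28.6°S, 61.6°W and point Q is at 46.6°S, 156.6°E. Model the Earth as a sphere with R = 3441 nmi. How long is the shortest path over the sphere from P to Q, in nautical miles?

cos σ = sin φ₁ sin φ₂ + cos φ₁ cos φ₂ cos Δλ
      = sin(-28.60°)sin(-46.60°) + cos(-28.60°)cos(-46.60°)cos(-141.80°) = -0.1263
σ = 97.254° → d = Rσ = 3441·1.69740 = 5841 nmi

5841 nmi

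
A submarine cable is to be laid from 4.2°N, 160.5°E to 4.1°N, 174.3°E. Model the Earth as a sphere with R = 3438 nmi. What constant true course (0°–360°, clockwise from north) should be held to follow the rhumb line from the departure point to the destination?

Δψ = ln[tan(π/4+φ₂/2)/tan(π/4+φ₁/2)] = -0.0017
Δλ = +0.2409 rad (taken the short way round)
course = atan2(Δλ, Δψ) = 90.42°

90.4°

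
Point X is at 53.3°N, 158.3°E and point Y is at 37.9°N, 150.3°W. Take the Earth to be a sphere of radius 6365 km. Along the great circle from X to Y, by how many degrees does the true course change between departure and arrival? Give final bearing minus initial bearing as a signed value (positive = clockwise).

At departure: θ₁ = atan2(sin Δλ cos φ₂, cos φ₁ sin φ₂ − sin φ₁ cos φ₂ cos Δλ) = 92.56°
At arrival: θ₂ = atan2(sin Δλ cos φ₁, −cos φ₂ sin φ₁ + sin φ₂ cos φ₁ cos Δλ) = 130.83°
Δθ = θ₂ − θ₁ = +38.3°

+38.3°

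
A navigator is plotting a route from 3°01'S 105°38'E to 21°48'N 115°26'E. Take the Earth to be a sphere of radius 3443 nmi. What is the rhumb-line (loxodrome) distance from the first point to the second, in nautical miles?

Δψ = ln[tan(π/4+φ₂/2)/tan(π/4+φ₁/2)] = +0.4427;  Δφ = +0.4331 rad,  Δλ = +0.1710 rad
q = Δφ/Δψ = 0.9784
d = R·√(Δφ² + q²Δλ²) = 3443·0.46434 = 1599 nmi

1599 nmi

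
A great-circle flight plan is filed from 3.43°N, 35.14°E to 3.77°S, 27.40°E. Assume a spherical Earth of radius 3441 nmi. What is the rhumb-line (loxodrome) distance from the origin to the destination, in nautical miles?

Rhumb course C = atan2(Δλ, Δψ) with Δψ = ln[tan(π/4+φ₂/2)/tan(π/4+φ₁/2)] = -0.1257, Δλ = -0.1351 → C = 227.05°
d = R·|Δφ| / |cos C| = 3441·0.12566 / 0.68135 = 635 nmi

635 nmi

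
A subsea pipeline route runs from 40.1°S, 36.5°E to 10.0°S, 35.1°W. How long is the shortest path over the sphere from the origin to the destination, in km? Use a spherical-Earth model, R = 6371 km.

7732 km

Haversine: a = sin²(Δφ/2)+cos φ₁ cos φ₂ sin²(Δλ/2) = 0.32519;  σ = 2·atan2(√a,√(1−a))
σ = 69.535° → d = Rσ = 6371·1.21362 = 7732 km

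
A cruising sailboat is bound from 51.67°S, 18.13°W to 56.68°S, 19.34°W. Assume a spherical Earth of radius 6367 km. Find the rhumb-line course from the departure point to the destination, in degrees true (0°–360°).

Δψ = ln[tan(π/4+φ₂/2)/tan(π/4+φ₁/2)] = -0.1496
Δλ = -0.0211 rad (taken the short way round)
course = atan2(Δλ, Δψ) = 188.03°

188.0°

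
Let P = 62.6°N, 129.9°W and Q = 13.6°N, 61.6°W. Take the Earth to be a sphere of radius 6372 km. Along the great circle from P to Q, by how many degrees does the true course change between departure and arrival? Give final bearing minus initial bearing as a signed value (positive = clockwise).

+49.4°

At departure: θ₁ = atan2(sin Δλ cos φ₂, cos φ₁ sin φ₂ − sin φ₁ cos φ₂ cos Δλ) = 103.14°
At arrival: θ₂ = atan2(sin Δλ cos φ₁, −cos φ₂ sin φ₁ + sin φ₂ cos φ₁ cos Δλ) = 152.54°
Δθ = θ₂ − θ₁ = +49.4°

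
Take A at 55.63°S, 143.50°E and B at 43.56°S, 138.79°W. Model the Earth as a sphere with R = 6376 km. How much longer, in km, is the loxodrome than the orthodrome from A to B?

Great circle: cos σ = sin φ₁ sin φ₂ + cos φ₁ cos φ₂ cos Δλ,  σ = 0.8554 rad → d_gc = 5454.3 km
Rhumb line: Δψ = +0.3273, q = Δφ/Δψ = 0.6437, d_rh = R√(Δφ²+q²Δλ²) = 5725.9 km
Excess = 5725.9 − 5454.3 = 271.6 ≈ 272 km

272 km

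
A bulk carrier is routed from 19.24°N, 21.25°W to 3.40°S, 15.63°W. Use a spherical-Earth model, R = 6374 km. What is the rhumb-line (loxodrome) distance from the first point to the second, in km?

2593 km

Rhumb course C = atan2(Δλ, Δψ) with Δψ = ln[tan(π/4+φ₂/2)/tan(π/4+φ₁/2)] = -0.4017, Δλ = +0.0981 → C = 166.28°
d = R·|Δφ| / |cos C| = 6374·0.39514 / 0.97145 = 2593 km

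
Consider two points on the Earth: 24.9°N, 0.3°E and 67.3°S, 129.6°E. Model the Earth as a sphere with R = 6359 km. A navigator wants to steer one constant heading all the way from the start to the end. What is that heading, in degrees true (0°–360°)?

132.3°

Meridional parts: M(φ₁)=+0.4490, M(φ₂)=-1.6058 → ΔM = -2.0548;  Δλ = +2.2567 rad
tan C = Δλ / ΔM = -1.0983 → C = 132.32°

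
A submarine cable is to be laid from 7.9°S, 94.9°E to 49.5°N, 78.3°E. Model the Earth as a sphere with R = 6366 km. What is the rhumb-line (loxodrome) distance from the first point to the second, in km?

6582 km

Δψ = ln[tan(π/4+φ₂/2)/tan(π/4+φ₁/2)] = +1.1355;  Δφ = +1.0018 rad,  Δλ = -0.2897 rad
q = Δφ/Δψ = 0.8823
d = R·√(Δφ² + q²Δλ²) = 6366·1.03392 = 6582 km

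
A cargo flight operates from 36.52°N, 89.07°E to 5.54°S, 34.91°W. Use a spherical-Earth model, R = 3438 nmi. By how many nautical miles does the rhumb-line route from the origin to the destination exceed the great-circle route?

Great circle: cos σ = sin φ₁ sin φ₂ + cos φ₁ cos φ₂ cos Δλ,  σ = 2.0996 rad → d_gc = 7218.5 nmi
Rhumb line: Δψ = -0.7824, q = Δφ/Δψ = 0.9383, d_rh = R√(Δφ²+q²Δλ²) = 7422.4 nmi
Excess = 7422.4 − 7218.5 = 203.9 ≈ 204 nmi

204 nmi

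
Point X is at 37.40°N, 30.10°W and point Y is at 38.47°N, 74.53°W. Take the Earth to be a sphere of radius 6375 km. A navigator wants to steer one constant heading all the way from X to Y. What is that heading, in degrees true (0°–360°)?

Δψ = ln[tan(π/4+φ₂/2)/tan(π/4+φ₁/2)] = +0.0237
Δλ = -0.7754 rad (taken the short way round)
course = atan2(Δλ, Δψ) = 271.75°

271.7°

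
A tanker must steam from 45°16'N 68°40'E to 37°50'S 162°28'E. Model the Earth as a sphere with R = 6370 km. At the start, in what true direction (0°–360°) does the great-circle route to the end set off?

θ = atan2( sin Δλ·cos φ₂ ,  cos φ₁ sin φ₂ − sin φ₁ cos φ₂ cos Δλ )
  = atan2(+0.7881, -0.3945) = 116.59°

116.6°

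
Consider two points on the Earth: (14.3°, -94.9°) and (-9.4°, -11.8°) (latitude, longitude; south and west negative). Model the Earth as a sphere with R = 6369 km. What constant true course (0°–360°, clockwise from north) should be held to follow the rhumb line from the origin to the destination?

Meridional parts: M(φ₁)=+0.2522, M(φ₂)=-0.1648 → ΔM = -0.4170;  Δλ = +1.4504 rad
tan C = Δλ / ΔM = -3.4780 → C = 106.04°

106.0°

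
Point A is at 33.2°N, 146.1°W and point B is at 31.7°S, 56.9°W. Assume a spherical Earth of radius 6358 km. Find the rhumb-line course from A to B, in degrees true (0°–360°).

Meridional parts: M(φ₁)=+0.6149, M(φ₂)=-0.5839 → ΔM = -1.1988;  Δλ = +1.5568 rad
tan C = Δλ / ΔM = -1.2987 → C = 127.60°

127.6°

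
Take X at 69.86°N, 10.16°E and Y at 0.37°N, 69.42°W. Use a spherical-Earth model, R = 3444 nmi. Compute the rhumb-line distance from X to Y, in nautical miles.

5367 nmi

Δψ = ln[tan(π/4+φ₂/2)/tan(π/4+φ₁/2)] = -1.7218;  Δφ = -1.2128 rad,  Δλ = -1.3889 rad
q = Δφ/Δψ = 0.7044
d = R·√(Δφ² + q²Δλ²) = 3444·1.55824 = 5367 nmi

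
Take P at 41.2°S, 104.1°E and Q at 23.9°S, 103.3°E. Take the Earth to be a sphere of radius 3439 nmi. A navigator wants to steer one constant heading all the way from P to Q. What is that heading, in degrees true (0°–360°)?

Meridional parts: M(φ₁)=-0.7905, M(φ₂)=-0.4298 → ΔM = +0.3607;  Δλ = -0.0140 rad
tan C = Δλ / ΔM = -0.0387 → C = 357.78°

357.8°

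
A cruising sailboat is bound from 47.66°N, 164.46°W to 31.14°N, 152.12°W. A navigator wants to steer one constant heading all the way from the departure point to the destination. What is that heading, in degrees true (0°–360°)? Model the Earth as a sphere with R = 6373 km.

150.2°

Δψ = ln[tan(π/4+φ₂/2)/tan(π/4+φ₁/2)] = -0.3762
Δλ = +0.2154 rad (taken the short way round)
course = atan2(Δλ, Δψ) = 150.21°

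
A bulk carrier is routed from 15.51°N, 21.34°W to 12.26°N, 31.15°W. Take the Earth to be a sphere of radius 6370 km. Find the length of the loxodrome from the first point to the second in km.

1119 km

Rhumb course C = atan2(Δλ, Δψ) with Δψ = ln[tan(π/4+φ₂/2)/tan(π/4+φ₁/2)] = -0.0584, Δλ = -0.1712 → C = 251.15°
d = R·|Δφ| / |cos C| = 6370·0.05672 / 0.32302 = 1119 km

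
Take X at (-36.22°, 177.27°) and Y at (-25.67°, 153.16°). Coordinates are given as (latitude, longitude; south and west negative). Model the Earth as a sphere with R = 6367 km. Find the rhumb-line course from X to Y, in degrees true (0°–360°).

297.1°

Meridional parts: M(φ₁)=-0.6790, M(φ₂)=-0.4638 → ΔM = +0.2152;  Δλ = -0.4208 rad
tan C = Δλ / ΔM = -1.9553 → C = 297.09°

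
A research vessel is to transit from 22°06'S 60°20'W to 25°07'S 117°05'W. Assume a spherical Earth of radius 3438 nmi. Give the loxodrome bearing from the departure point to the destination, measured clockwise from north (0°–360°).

Meridional parts: M(φ₁)=-0.3957, M(φ₂)=-0.4531 → ΔM = -0.0575;  Δλ = -0.9905 rad
tan C = Δλ / ΔM = +17.2349 → C = 266.68°

266.7°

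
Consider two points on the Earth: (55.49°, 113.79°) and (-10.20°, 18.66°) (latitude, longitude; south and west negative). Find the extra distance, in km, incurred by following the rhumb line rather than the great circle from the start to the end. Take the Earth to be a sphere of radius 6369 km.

325 km

Great circle: cos σ = sin φ₁ sin φ₂ + cos φ₁ cos φ₂ cos Δλ,  σ = 1.7678 rad → d_gc = 11259.43 km
Rhumb line: Δψ = -1.3482, q = Δφ/Δψ = 0.8504, d_rh = R√(Δφ²+q²Δλ²) = 11583.94 km
Excess = 11583.94 − 11259.43 = 324.51 ≈ 325 km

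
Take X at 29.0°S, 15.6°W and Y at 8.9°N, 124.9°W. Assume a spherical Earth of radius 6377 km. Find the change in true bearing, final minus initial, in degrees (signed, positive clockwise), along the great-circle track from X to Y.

At departure: θ₁ = atan2(sin Δλ cos φ₂, cos φ₁ sin φ₂ − sin φ₁ cos φ₂ cos Δλ) = 268.59°
At arrival: θ₂ = atan2(sin Δλ cos φ₁, −cos φ₂ sin φ₁ + sin φ₂ cos φ₁ cos Δλ) = 297.75°
Δθ = θ₂ − θ₁ = +29.2°

+29.2°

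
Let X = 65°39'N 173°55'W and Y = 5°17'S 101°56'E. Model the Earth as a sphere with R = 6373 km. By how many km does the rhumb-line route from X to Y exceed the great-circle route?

353 km

Great circle: cos σ = sin φ₁ sin φ₂ + cos φ₁ cos φ₂ cos Δλ,  σ = 1.6129 rad → d_gc = 10278.7 km
Rhumb line: Δψ = -1.6260, q = Δφ/Δψ = 0.7614, d_rh = R√(Δφ²+q²Δλ²) = 10632.1 km
Excess = 10632.1 − 10278.7 = 353.4 ≈ 353 km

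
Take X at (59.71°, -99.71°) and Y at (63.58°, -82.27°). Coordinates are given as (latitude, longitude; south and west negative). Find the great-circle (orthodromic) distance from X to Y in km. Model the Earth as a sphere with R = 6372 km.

Haversine: a = sin²(Δφ/2)+cos φ₁ cos φ₂ sin²(Δλ/2) = 0.00630;  σ = 2·atan2(√a,√(1−a))
σ = 9.104° → d = Rσ = 6372·0.15889 = 1012 km

1012 km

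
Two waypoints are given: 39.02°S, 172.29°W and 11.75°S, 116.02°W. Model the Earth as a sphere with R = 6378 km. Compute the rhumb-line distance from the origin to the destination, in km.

Rhumb course C = atan2(Δλ, Δψ) with Δψ = ln[tan(π/4+φ₂/2)/tan(π/4+φ₁/2)] = +0.5342, Δλ = +0.9821 → C = 61.46°
d = R·|Δφ| / |cos C| = 6378·0.47595 / 0.47783 = 6353 km

6353 km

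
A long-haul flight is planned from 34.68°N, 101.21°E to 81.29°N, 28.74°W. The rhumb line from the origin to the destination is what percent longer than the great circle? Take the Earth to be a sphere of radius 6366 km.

Great circle: σ = 1.0673 rad → d_gc = Rσ = 6794.6 km
Rhumb: Δφ = +0.8135, Δλ = -2.2681, Δψ = +1.9289, q = Δφ/Δψ = 0.4217 → d_rh = R√(Δφ²+q²Δλ²) = 7993.6 km
Excess = (7993.6 − 6794.6) / 6794.6 = 1199.0 / 6794.6 = 17.646% ≈ 17.6%

17.6%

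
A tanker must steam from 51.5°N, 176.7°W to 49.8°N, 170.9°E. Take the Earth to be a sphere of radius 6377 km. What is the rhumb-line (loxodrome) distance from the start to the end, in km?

895 km

Δψ = ln[tan(π/4+φ₂/2)/tan(π/4+φ₁/2)] = -0.0468;  Δφ = -0.0297 rad,  Δλ = -0.2164 rad
q = Δφ/Δψ = 0.6340
d = R·√(Δφ² + q²Δλ²) = 6377·0.14037 = 895 km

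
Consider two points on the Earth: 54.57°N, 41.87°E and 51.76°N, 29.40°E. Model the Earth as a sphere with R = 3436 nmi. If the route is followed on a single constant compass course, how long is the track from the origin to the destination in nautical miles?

Rhumb course C = atan2(Δλ, Δψ) with Δψ = ln[tan(π/4+φ₂/2)/tan(π/4+φ₁/2)] = -0.0818, Δλ = -0.2176 → C = 249.39°
d = R·|Δφ| / |cos C| = 3436·0.04904 / 0.35198 = 479 nmi

479 nmi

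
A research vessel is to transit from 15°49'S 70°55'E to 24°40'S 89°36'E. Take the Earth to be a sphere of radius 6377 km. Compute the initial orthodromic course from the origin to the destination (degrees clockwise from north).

N = sin Δλ·cos φ₂ = +0.2911;  D = cos φ₁ sin φ₂ − sin φ₁ cos φ₂ cos Δλ = -0.1669
initial course = atan2(N, D) = 119.83°

119.8°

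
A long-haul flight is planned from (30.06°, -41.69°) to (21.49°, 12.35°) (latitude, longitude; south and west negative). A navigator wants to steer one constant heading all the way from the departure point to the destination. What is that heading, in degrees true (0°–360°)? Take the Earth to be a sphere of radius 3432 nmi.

100.0°

Δψ = ln[tan(π/4+φ₂/2)/tan(π/4+φ₁/2)] = -0.1663
Δλ = +0.9432 rad (taken the short way round)
course = atan2(Δλ, Δψ) = 100.00°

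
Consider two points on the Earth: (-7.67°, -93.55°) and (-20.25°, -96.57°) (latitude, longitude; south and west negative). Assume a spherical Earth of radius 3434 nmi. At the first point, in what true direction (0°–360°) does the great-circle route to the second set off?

192.8°

N = sin Δλ·cos φ₂ = -0.0494;  D = cos φ₁ sin φ₂ − sin φ₁ cos φ₂ cos Δλ = -0.2180
initial course = atan2(N, D) = 192.78°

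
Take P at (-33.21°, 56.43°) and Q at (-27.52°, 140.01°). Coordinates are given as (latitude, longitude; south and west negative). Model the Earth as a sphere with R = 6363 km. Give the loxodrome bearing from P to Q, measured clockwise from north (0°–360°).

Meridional parts: M(φ₁)=-0.6151, M(φ₂)=-0.4999 → ΔM = +0.1152;  Δλ = +1.4587 rad
tan C = Δλ / ΔM = +12.6652 → C = 85.49°

85.5°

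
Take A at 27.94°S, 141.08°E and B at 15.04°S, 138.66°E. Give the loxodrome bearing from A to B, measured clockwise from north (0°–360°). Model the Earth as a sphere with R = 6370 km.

350.1°

Δψ = ln[tan(π/4+φ₂/2)/tan(π/4+φ₁/2)] = +0.2426
Δλ = -0.0422 rad (taken the short way round)
course = atan2(Δλ, Δψ) = 350.13°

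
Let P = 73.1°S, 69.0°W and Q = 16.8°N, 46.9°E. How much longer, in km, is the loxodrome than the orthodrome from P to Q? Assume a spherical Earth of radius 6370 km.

951 km

Great circle: cos σ = sin φ₁ sin φ₂ + cos φ₁ cos φ₂ cos Δλ,  σ = 1.9803 rad → d_gc = 12614.2 km
Rhumb line: Δψ = +2.2043, q = Δφ/Δψ = 0.7118, d_rh = R√(Δφ²+q²Δλ²) = 13565.6 km
Excess = 13565.6 − 12614.2 = 951.4 ≈ 951 km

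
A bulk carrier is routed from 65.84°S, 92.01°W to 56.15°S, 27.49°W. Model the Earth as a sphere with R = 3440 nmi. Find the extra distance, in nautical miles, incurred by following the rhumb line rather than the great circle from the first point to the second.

80 nmi

Great circle: cos σ = sin φ₁ sin φ₂ + cos φ₁ cos φ₂ cos Δλ,  σ = 0.5436 rad → d_gc = 1870.1 nmi
Rhumb line: Δψ = +0.3520, q = Δφ/Δψ = 0.4805, d_rh = R√(Δφ²+q²Δλ²) = 1950.2 nmi
Excess = 1950.2 − 1870.1 = 80.1 ≈ 80 nmi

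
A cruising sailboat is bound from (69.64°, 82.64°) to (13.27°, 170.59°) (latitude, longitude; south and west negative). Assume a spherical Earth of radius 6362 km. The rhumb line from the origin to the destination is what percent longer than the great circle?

Great circle: σ = 1.3415 rad → d_gc = Rσ = 8534.5 km
Rhumb: Δφ = -0.9838, Δλ = +1.5350, Δψ = -1.4835, q = Δφ/Δψ = 0.6632 → d_rh = R√(Δφ²+q²Δλ²) = 9006.9 km
Excess = (9006.9 − 8534.5) / 8534.5 = 472.4 / 8534.5 = 5.54% ≈ 5.5%

5.5%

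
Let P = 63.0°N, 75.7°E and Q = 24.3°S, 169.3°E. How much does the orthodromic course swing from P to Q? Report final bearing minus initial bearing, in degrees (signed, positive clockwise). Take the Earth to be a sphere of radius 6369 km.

+52.0°

At departure: θ₁ = atan2(sin Δλ cos φ₂, cos φ₁ sin φ₂ − sin φ₁ cos φ₂ cos Δλ) = 98.49°
At arrival: θ₂ = atan2(sin Δλ cos φ₁, −cos φ₂ sin φ₁ + sin φ₂ cos φ₁ cos Δλ) = 150.48°
Δθ = θ₂ − θ₁ = +52.0°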